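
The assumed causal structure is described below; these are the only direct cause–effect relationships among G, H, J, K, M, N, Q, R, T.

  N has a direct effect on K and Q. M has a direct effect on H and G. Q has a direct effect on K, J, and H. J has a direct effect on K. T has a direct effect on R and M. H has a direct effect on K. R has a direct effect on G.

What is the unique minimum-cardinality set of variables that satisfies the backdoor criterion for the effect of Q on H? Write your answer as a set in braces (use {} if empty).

{}

Variables eligible for adjustment (non-descendants of Q, excluding Q and H): {G, M, N, R, T}.
Backdoor paths from Q to H:
  P1: Q <- N -> K <- H
Each backdoor path contains an unconditioned collider, so every path is already blocked with the empty conditioning set:
  P1: blocked at collider K (neither it nor any descendant is in the conditioning set).
The empty set is therefore the unique smallest valid set.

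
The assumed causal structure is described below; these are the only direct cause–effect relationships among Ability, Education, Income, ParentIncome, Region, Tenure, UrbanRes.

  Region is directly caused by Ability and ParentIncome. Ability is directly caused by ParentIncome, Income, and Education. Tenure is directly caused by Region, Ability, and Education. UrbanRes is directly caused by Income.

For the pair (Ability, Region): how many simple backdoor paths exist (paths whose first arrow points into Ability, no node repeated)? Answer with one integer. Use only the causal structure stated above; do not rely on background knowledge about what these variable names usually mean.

2

A backdoor path from Ability to Region is any simple undirected path whose first edge points into Ability (i.e. leaves Ability via a parent).
Parents of Ability: {Education, Income, ParentIncome}.
Enumerating:
  P1: Ability <- Education -> Tenure <- Region
  P2: Ability <- ParentIncome -> Region
That exhausts the simple backdoor paths. Count: 2.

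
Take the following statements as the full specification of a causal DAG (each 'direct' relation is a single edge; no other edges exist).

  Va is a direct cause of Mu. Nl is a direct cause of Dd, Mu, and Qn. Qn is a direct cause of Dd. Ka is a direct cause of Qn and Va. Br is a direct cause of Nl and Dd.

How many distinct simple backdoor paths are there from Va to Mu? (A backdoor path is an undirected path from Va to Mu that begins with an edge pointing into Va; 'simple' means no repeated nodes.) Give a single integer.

A backdoor path from Va to Mu is any simple undirected path whose first edge points into Va (i.e. leaves Va via a parent).
Parents of Va: {Ka}.
Enumerating:
  P1: Va <- Ka -> Qn <- Nl -> Mu
  P2: Va <- Ka -> Qn -> Dd <- Br -> Nl -> Mu
  P3: Va <- Ka -> Qn -> Dd <- Nl -> Mu
That exhausts the simple backdoor paths. Count: 3.

3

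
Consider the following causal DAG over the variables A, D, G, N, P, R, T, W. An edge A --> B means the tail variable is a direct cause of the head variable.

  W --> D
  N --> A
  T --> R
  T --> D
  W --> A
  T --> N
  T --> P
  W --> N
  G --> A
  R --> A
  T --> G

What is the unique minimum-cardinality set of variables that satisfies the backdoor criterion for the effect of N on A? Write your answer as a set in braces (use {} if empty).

{T, W}

Variables eligible for adjustment (non-descendants of N, excluding N and A): {D, G, P, R, T, W}.
Backdoor paths from N to A:
  P1: N <- W -> D <- T -> R -> A
  P2: N <- W -> D <- T -> G -> A
  P3: N <- W -> A
  P4: N <- T -> R -> A
  P5: N <- T -> G -> A
  P6: N <- T -> D <- W -> A
The empty set is not sufficient: P3 (N <- W -> A) has no collider blocking it and no conditioned non-collider, so it is open.
Try {T, W}:
  P1: blocked at fork node W ∈ conditioning set.
  P2: blocked at fork node W ∈ conditioning set.
  P3: blocked at fork node W ∈ conditioning set.
  P4: blocked at fork node T ∈ conditioning set.
  P5: blocked at fork node T ∈ conditioning set.
  P6: blocked at fork node T ∈ conditioning set.
{T, W} contains no descendant of N and blocks every backdoor path.
Every element of {T, W} is needed (dropping T leaves P4 open; dropping W leaves P3 open), so no proper subset is valid.
Among all size-2 subsets of the eligible variables, only {T, W} blocks every backdoor path, so it is the unique smallest valid adjustment set.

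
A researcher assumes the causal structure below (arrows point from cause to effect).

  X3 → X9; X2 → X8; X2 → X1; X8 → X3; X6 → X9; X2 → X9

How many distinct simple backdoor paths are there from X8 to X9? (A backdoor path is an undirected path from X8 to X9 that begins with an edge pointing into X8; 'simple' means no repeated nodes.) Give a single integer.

A backdoor path from X8 to X9 is any simple undirected path whose first edge points into X8 (i.e. leaves X8 via a parent).
Parents of X8: {X2}.
Enumerating:
  P1: X8 <- X2 -> X9
That exhausts the simple backdoor paths. Count: 1.

1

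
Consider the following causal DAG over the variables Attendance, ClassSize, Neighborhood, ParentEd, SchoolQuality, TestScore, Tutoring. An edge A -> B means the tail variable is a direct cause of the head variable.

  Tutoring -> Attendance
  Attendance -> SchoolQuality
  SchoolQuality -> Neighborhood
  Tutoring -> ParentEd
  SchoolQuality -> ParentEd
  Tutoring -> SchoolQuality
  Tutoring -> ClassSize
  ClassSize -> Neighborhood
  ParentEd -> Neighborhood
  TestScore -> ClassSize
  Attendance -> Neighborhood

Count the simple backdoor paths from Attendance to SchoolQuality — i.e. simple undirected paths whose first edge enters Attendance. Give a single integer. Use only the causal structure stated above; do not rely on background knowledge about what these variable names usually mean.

A backdoor path from Attendance to SchoolQuality is any simple undirected path whose first edge points into Attendance (i.e. leaves Attendance via a parent).
Parents of Attendance: {Tutoring}.
Enumerating:
  P1: Attendance <- Tutoring -> ClassSize -> Neighborhood <- SchoolQuality
  P2: Attendance <- Tutoring -> ClassSize -> Neighborhood <- ParentEd <- SchoolQuality
  P3: Attendance <- Tutoring -> SchoolQuality
  P4: Attendance <- Tutoring -> ParentEd <- SchoolQuality
  P5: Attendance <- Tutoring -> ParentEd -> Neighborhood <- SchoolQuality
That exhausts the simple backdoor paths. Count: 5.

5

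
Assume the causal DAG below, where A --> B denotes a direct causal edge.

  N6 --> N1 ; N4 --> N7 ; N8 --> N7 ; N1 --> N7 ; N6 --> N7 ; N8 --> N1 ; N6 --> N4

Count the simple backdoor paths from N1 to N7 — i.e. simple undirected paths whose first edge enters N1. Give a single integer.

A backdoor path from N1 to N7 is any simple undirected path whose first edge points into N1 (i.e. leaves N1 via a parent).
Parents of N1: {N6, N8}.
Enumerating:
  P1: N1 <- N8 -> N7
  P2: N1 <- N6 -> N4 -> N7
  P3: N1 <- N6 -> N7
That exhausts the simple backdoor paths. Count: 3.

3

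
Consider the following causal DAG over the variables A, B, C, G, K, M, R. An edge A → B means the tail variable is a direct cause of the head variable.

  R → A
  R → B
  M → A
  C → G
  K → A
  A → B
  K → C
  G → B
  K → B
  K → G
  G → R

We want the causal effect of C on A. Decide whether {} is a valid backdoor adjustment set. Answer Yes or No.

No

Backdoor paths from C to A (paths whose first edge points into C):
  P1: C <- K -> G -> R -> A
  P2: C <- K -> G -> R -> B <- A
  P3: C <- K -> G -> B <- R -> A
  P4: C <- K -> G -> B <- A
  P5: C <- K -> A
  P6: C <- K -> B <- G -> R -> A
  P7: C <- K -> B <- R -> A
  P8: C <- K -> B <- A
Condition 1 (no descendant of C in the set): holds — descendants of C are {A, B, G, R}; none are in {}.
Condition 2 (every backdoor path blocked by {}):
  P1: open — no interior node is in the conditioning set.
  P2: blocked at collider B (neither it nor any descendant is in the conditioning set).
  P3: blocked at collider B (neither it nor any descendant is in the conditioning set).
  P4: blocked at collider B (neither it nor any descendant is in the conditioning set).
  P5: open — no interior node is in the conditioning set.
  P6: blocked at collider B (neither it nor any descendant is in the conditioning set).
  P7: blocked at collider B (neither it nor any descendant is in the conditioning set).
  P8: blocked at collider B (neither it nor any descendant is in the conditioning set).
{} does not satisfy the backdoor criterion.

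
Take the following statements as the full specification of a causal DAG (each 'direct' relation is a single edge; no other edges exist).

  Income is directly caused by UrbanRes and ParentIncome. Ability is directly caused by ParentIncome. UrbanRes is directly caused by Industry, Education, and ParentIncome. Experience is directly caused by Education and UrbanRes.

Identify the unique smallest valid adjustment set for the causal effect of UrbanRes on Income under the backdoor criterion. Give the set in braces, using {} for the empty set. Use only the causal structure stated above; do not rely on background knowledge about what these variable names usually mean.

Variables eligible for adjustment (non-descendants of UrbanRes, excluding UrbanRes and Income): {Ability, Education, Industry, ParentIncome}.
Backdoor paths from UrbanRes to Income:
  P1: UrbanRes <- ParentIncome -> Income
The empty set is not sufficient: P1 (UrbanRes <- ParentIncome -> Income) has no collider blocking it and no conditioned non-collider, so it is open.
Try {ParentIncome}:
  P1: blocked at fork node ParentIncome ∈ conditioning set.
{ParentIncome} contains no descendant of UrbanRes and blocks every backdoor path.
No other singleton works — e.g. {Ability} leaves P1 open — so {ParentIncome} is the unique smallest valid adjustment set.

{ParentIncome}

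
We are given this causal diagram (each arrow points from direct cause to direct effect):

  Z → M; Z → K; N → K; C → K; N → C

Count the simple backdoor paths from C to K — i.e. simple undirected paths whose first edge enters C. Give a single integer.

A backdoor path from C to K is any simple undirected path whose first edge points into C (i.e. leaves C via a parent).
Parents of C: {N}.
Enumerating:
  P1: C <- N -> K
That exhausts the simple backdoor paths. Count: 1.

1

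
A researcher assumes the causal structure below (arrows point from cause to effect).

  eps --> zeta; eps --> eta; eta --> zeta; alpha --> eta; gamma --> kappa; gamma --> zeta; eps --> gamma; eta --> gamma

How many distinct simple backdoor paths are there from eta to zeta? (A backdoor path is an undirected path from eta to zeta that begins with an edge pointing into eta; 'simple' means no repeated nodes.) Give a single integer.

2

A backdoor path from eta to zeta is any simple undirected path whose first edge points into eta (i.e. leaves eta via a parent).
Parents of eta: {alpha, eps}.
Enumerating:
  P1: eta <- eps -> gamma -> zeta
  P2: eta <- eps -> zeta
That exhausts the simple backdoor paths. Count: 2.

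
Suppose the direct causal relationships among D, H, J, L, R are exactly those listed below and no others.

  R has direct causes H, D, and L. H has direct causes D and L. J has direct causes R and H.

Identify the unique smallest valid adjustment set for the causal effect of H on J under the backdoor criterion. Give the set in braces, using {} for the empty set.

Variables eligible for adjustment (non-descendants of H, excluding H and J): {D, L}.
Backdoor paths from H to J:
  P1: H <- L -> R -> J
  P2: H <- D -> R -> J
The empty set is not sufficient: P1 (H <- L -> R -> J) has no collider blocking it and no conditioned non-collider, so it is open.
Try {D, L}:
  P1: blocked at fork node L ∈ conditioning set.
  P2: blocked at fork node D ∈ conditioning set.
{D, L} contains no descendant of H and blocks every backdoor path.
Every element of {D, L} is needed (dropping D leaves P2 open; dropping L leaves P1 open), so no proper subset is valid.
Among all size-2 subsets of the eligible variables, only {D, L} blocks every backdoor path, so it is the unique smallest valid adjustment set.

{D, L}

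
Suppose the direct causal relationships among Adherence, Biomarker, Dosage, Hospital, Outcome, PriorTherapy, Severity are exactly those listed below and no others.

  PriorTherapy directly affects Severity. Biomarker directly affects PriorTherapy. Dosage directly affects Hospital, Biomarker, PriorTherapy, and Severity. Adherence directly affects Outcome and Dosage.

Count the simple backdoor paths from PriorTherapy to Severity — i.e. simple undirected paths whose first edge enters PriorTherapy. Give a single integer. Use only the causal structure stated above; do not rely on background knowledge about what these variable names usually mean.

2

A backdoor path from PriorTherapy to Severity is any simple undirected path whose first edge points into PriorTherapy (i.e. leaves PriorTherapy via a parent).
Parents of PriorTherapy: {Biomarker, Dosage}.
Enumerating:
  P1: PriorTherapy <- Dosage -> Severity
  P2: PriorTherapy <- Biomarker <- Dosage -> Severity
That exhausts the simple backdoor paths. Count: 2.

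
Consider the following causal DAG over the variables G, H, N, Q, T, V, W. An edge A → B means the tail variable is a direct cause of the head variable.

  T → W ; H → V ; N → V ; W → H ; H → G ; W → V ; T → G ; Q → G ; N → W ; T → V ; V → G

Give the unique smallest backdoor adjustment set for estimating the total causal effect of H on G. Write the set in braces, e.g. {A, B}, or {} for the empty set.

Variables eligible for adjustment (non-descendants of H, excluding H and G): {N, Q, T, W}.
Backdoor paths from H to G:
  P1: H <- W <- N -> V <- T -> G
  P2: H <- W <- N -> V -> G
  P3: H <- W <- T -> V -> G
  P4: H <- W <- T -> G
  P5: H <- W -> V <- T -> G
  P6: H <- W -> V -> G
The empty set is not sufficient: P2 (H <- W <- N -> V -> G) has no collider blocking it and no conditioned non-collider, so it is open.
Try {W}:
  P1: blocked at chain node W ∈ conditioning set.
  P2: blocked at chain node W ∈ conditioning set.
  P3: blocked at chain node W ∈ conditioning set.
  P4: blocked at chain node W ∈ conditioning set.
  P5: blocked at fork node W ∈ conditioning set.
  P6: blocked at fork node W ∈ conditioning set.
{W} contains no descendant of H and blocks every backdoor path.
No other singleton works — e.g. {Q} leaves P2 open — so {W} is the unique smallest valid adjustment set.

{W}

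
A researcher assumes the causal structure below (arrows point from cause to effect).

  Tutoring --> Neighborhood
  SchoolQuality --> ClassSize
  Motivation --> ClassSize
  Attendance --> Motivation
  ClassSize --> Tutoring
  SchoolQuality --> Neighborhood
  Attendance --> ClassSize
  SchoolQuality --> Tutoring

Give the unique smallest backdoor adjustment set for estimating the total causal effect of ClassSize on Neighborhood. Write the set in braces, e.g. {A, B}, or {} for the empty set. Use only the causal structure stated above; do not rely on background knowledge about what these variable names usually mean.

{SchoolQuality}

Variables eligible for adjustment (non-descendants of ClassSize, excluding ClassSize and Neighborhood): {Attendance, Motivation, SchoolQuality}.
Backdoor paths from ClassSize to Neighborhood:
  P1: ClassSize <- SchoolQuality -> Tutoring -> Neighborhood
  P2: ClassSize <- SchoolQuality -> Neighborhood
The empty set is not sufficient: P1 (ClassSize <- SchoolQuality -> Tutoring -> Neighborhood) has no collider blocking it and no conditioned non-collider, so it is open.
Try {SchoolQuality}:
  P1: blocked at fork node SchoolQuality ∈ conditioning set.
  P2: blocked at fork node SchoolQuality ∈ conditioning set.
{SchoolQuality} contains no descendant of ClassSize and blocks every backdoor path.
No other singleton works — e.g. {Attendance} leaves P1 open — so {SchoolQuality} is the unique smallest valid adjustment set.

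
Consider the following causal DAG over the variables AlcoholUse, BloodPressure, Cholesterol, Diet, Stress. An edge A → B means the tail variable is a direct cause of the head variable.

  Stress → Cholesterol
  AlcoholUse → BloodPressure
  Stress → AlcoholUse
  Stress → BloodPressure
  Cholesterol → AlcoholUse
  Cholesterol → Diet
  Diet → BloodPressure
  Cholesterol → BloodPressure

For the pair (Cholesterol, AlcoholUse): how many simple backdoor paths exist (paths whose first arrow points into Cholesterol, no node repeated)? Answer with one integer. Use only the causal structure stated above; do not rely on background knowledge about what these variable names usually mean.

2

A backdoor path from Cholesterol to AlcoholUse is any simple undirected path whose first edge points into Cholesterol (i.e. leaves Cholesterol via a parent).
Parents of Cholesterol: {Stress}.
Enumerating:
  P1: Cholesterol <- Stress -> AlcoholUse
  P2: Cholesterol <- Stress -> BloodPressure <- AlcoholUse
That exhausts the simple backdoor paths. Count: 2.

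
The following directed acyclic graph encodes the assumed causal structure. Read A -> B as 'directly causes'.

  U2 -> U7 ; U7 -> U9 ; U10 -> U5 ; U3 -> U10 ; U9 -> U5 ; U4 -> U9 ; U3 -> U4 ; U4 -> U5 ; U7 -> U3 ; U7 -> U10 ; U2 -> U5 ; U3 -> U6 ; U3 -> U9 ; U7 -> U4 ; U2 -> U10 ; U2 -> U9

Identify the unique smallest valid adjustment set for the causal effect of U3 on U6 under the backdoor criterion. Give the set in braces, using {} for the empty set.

Variables eligible for adjustment (non-descendants of U3, excluding U3 and U6): {U2, U7}.
Backdoor paths from U3 to U6:
  (none)
With no backdoor paths the empty set already satisfies the criterion, and it is trivially minimal.

{}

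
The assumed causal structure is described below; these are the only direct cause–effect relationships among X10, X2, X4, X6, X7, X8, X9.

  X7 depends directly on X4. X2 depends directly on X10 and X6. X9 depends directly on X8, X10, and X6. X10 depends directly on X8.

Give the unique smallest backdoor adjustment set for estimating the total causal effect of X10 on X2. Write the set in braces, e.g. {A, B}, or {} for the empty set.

{}

Variables eligible for adjustment (non-descendants of X10, excluding X10 and X2): {X4, X6, X7, X8}.
Backdoor paths from X10 to X2:
  P1: X10 <- X8 -> X9 <- X6 -> X2
Each backdoor path contains an unconditioned collider, so every path is already blocked with the empty conditioning set:
  P1: blocked at collider X9 (neither it nor any descendant is in the conditioning set).
The empty set is therefore the unique smallest valid set.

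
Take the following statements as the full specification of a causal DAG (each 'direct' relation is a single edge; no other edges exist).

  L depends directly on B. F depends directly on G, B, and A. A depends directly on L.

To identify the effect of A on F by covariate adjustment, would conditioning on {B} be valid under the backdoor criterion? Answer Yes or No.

Yes

Backdoor paths from A to F (paths whose first edge points into A):
  P1: A <- L <- B -> F
Condition 1 (no descendant of A in the set): holds — descendants of A are {F}; none are in {B}.
Condition 2 (every backdoor path blocked by {B}):
  P1: blocked at fork node B ∈ conditioning set.
{B} satisfies the backdoor criterion.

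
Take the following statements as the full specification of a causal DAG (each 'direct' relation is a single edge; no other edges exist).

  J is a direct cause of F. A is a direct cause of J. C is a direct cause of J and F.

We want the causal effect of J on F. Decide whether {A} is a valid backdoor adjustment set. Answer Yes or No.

Backdoor paths from J to F (paths whose first edge points into J):
  P1: J <- C -> F
Condition 1 (no descendant of J in the set): holds — descendants of J are {F}; none are in {A}.
Condition 2 (every backdoor path blocked by {A}):
  P1: open — no interior node is in the conditioning set.
{A} does not satisfy the backdoor criterion.

No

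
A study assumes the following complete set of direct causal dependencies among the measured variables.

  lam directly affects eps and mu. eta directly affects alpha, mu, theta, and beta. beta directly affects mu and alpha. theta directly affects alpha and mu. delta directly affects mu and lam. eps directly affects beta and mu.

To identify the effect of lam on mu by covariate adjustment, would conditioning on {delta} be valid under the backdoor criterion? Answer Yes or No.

Backdoor paths from lam to mu (paths whose first edge points into lam):
  P1: lam <- delta -> mu
Condition 1 (no descendant of lam in the set): holds — descendants of lam are {alpha, beta, eps, mu}; none are in {delta}.
Condition 2 (every backdoor path blocked by {delta}):
  P1: blocked at fork node delta ∈ conditioning set.
{delta} satisfies the backdoor criterion.

Yes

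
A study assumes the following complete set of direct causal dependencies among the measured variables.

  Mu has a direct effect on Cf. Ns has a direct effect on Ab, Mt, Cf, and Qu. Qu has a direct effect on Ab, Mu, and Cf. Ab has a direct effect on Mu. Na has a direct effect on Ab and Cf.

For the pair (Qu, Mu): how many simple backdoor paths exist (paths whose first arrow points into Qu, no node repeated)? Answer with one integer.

4

A backdoor path from Qu to Mu is any simple undirected path whose first edge points into Qu (i.e. leaves Qu via a parent).
Parents of Qu: {Ns}.
Enumerating:
  P1: Qu <- Ns -> Ab <- Na -> Cf <- Mu
  P2: Qu <- Ns -> Ab -> Mu
  P3: Qu <- Ns -> Cf <- Na -> Ab -> Mu
  P4: Qu <- Ns -> Cf <- Mu
That exhausts the simple backdoor paths. Count: 4.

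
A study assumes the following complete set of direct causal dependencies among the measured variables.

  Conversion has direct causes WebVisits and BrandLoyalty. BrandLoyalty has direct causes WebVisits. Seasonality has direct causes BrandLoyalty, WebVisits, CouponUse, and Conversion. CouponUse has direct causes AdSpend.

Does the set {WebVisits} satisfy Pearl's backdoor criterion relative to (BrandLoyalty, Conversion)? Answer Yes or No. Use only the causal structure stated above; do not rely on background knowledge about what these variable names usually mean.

Backdoor paths from BrandLoyalty to Conversion (paths whose first edge points into BrandLoyalty):
  P1: BrandLoyalty <- WebVisits -> Conversion
  P2: BrandLoyalty <- WebVisits -> Seasonality <- Conversion
Condition 1 (no descendant of BrandLoyalty in the set): holds — descendants of BrandLoyalty are {Conversion, Seasonality}; none are in {WebVisits}.
Condition 2 (every backdoor path blocked by {WebVisits}):
  P1: blocked at fork node WebVisits ∈ conditioning set.
  P2: blocked at fork node WebVisits ∈ conditioning set.
{WebVisits} satisfies the backdoor criterion.

Yes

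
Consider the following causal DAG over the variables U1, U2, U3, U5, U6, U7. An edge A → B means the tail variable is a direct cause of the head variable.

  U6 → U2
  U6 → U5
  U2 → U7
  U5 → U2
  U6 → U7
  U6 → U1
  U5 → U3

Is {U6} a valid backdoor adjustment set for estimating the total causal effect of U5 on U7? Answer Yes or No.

Backdoor paths from U5 to U7 (paths whose first edge points into U5):
  P1: U5 <- U6 -> U2 -> U7
  P2: U5 <- U6 -> U7
Condition 1 (no descendant of U5 in the set): holds — descendants of U5 are {U2, U3, U7}; none are in {U6}.
Condition 2 (every backdoor path blocked by {U6}):
  P1: blocked at fork node U6 ∈ conditioning set.
  P2: blocked at fork node U6 ∈ conditioning set.
{U6} satisfies the backdoor criterion.

Yes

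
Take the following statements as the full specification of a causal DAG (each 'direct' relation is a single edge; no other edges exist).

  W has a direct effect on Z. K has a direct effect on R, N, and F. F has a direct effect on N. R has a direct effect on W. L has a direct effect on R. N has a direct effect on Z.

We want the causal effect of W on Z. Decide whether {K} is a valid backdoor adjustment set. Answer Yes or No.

Backdoor paths from W to Z (paths whose first edge points into W):
  P1: W <- R <- K -> F -> N -> Z
  P2: W <- R <- K -> N -> Z
Condition 1 (no descendant of W in the set): holds — descendants of W are {Z}; none are in {K}.
Condition 2 (every backdoor path blocked by {K}):
  P1: blocked at fork node K ∈ conditioning set.
  P2: blocked at fork node K ∈ conditioning set.
{K} satisfies the backdoor criterion.

Yes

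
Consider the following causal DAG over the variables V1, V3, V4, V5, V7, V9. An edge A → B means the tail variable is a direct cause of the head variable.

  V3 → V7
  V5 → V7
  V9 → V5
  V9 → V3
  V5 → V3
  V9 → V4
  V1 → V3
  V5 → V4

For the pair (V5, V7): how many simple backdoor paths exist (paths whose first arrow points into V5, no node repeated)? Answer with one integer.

1

A backdoor path from V5 to V7 is any simple undirected path whose first edge points into V5 (i.e. leaves V5 via a parent).
Parents of V5: {V9}.
Enumerating:
  P1: V5 <- V9 -> V3 -> V7
That exhausts the simple backdoor paths. Count: 1.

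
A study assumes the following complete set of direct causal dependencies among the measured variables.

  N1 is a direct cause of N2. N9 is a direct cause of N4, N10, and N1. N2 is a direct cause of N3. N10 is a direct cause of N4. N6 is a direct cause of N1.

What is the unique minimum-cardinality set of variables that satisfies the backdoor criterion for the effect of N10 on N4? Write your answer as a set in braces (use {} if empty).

Variables eligible for adjustment (non-descendants of N10, excluding N10 and N4): {N1, N2, N3, N6, N9}.
Backdoor paths from N10 to N4:
  P1: N10 <- N9 -> N4
The empty set is not sufficient: P1 (N10 <- N9 -> N4) has no collider blocking it and no conditioned non-collider, so it is open.
Try {N9}:
  P1: blocked at fork node N9 ∈ conditioning set.
{N9} contains no descendant of N10 and blocks every backdoor path.
No other singleton works — e.g. {N6} leaves P1 open — so {N9} is the unique smallest valid adjustment set.

{N9}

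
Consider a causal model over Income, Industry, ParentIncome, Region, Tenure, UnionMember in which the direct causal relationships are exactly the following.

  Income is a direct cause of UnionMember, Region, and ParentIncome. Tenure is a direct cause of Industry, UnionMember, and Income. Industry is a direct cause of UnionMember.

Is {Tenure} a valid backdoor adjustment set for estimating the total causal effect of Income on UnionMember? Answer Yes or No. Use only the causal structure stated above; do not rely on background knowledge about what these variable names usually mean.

Yes

Backdoor paths from Income to UnionMember (paths whose first edge points into Income):
  P1: Income <- Tenure -> Industry -> UnionMember
  P2: Income <- Tenure -> UnionMember
Condition 1 (no descendant of Income in the set): holds — descendants of Income are {ParentIncome, Region, UnionMember}; none are in {Tenure}.
Condition 2 (every backdoor path blocked by {Tenure}):
  P1: blocked at fork node Tenure ∈ conditioning set.
  P2: blocked at fork node Tenure ∈ conditioning set.
{Tenure} satisfies the backdoor criterion.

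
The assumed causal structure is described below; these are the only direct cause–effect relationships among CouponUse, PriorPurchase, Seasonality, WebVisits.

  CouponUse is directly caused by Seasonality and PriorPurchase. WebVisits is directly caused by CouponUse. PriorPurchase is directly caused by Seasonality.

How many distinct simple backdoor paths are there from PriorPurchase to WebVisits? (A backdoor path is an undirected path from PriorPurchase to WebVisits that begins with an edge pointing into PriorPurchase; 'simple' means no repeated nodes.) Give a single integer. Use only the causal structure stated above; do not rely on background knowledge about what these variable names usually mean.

A backdoor path from PriorPurchase to WebVisits is any simple undirected path whose first edge points into PriorPurchase (i.e. leaves PriorPurchase via a parent).
Parents of PriorPurchase: {Seasonality}.
Enumerating:
  P1: PriorPurchase <- Seasonality -> CouponUse -> WebVisits
That exhausts the simple backdoor paths. Count: 1.

1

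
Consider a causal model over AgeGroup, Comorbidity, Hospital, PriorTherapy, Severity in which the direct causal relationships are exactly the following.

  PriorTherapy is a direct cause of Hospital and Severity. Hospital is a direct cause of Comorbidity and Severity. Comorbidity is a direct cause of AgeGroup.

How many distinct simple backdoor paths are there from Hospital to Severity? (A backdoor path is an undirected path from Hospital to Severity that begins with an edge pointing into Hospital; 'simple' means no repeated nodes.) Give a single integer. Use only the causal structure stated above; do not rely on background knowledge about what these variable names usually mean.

A backdoor path from Hospital to Severity is any simple undirected path whose first edge points into Hospital (i.e. leaves Hospital via a parent).
Parents of Hospital: {PriorTherapy}.
Enumerating:
  P1: Hospital <- PriorTherapy -> Severity
That exhausts the simple backdoor paths. Count: 1.

1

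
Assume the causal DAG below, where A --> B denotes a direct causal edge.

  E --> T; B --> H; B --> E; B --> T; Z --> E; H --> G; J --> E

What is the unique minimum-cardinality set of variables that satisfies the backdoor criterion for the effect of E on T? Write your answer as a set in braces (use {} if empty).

{B}

Variables eligible for adjustment (non-descendants of E, excluding E and T): {B, G, H, J, Z}.
Backdoor paths from E to T:
  P1: E <- B -> T
The empty set is not sufficient: P1 (E <- B -> T) has no collider blocking it and no conditioned non-collider, so it is open.
Try {B}:
  P1: blocked at fork node B ∈ conditioning set.
{B} contains no descendant of E and blocks every backdoor path.
No other singleton works — e.g. {Z} leaves P1 open — so {B} is the unique smallest valid adjustment set.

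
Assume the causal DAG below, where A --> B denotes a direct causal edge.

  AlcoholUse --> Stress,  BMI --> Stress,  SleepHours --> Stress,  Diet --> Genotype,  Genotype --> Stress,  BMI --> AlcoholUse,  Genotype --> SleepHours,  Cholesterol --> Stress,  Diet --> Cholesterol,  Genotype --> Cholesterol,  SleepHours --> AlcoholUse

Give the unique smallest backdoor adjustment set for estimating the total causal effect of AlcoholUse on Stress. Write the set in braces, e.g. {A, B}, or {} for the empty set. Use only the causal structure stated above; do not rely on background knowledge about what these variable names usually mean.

Variables eligible for adjustment (non-descendants of AlcoholUse, excluding AlcoholUse and Stress): {BMI, Cholesterol, Diet, Genotype, SleepHours}.
Backdoor paths from AlcoholUse to Stress:
  P1: AlcoholUse <- SleepHours <- Genotype <- Diet -> Cholesterol -> Stress
  P2: AlcoholUse <- SleepHours <- Genotype -> Cholesterol -> Stress
  P3: AlcoholUse <- SleepHours <- Genotype -> Stress
  P4: AlcoholUse <- SleepHours -> Stress
  P5: AlcoholUse <- BMI -> Stress
The empty set is not sufficient: P1 (AlcoholUse <- SleepHours <- Genotype <- Diet -> Cholesterol -> Stress) has no collider blocking it and no conditioned non-collider, so it is open.
Try {BMI, SleepHours}:
  P1: blocked at chain node SleepHours ∈ conditioning set.
  P2: blocked at chain node SleepHours ∈ conditioning set.
  P3: blocked at chain node SleepHours ∈ conditioning set.
  P4: blocked at fork node SleepHours ∈ conditioning set.
  P5: blocked at fork node BMI ∈ conditioning set.
{BMI, SleepHours} contains no descendant of AlcoholUse and blocks every backdoor path.
Every element of {BMI, SleepHours} is needed (dropping BMI leaves P5 open; dropping SleepHours leaves P1 open), so no proper subset is valid.
Among all size-2 subsets of the eligible variables, only {BMI, SleepHours} blocks every backdoor path, so it is the unique smallest valid adjustment set.

{BMI, SleepHours}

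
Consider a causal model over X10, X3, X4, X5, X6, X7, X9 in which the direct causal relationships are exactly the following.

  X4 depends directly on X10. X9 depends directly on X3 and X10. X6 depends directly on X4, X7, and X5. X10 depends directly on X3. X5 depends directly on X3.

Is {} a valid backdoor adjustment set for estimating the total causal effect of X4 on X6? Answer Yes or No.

Backdoor paths from X4 to X6 (paths whose first edge points into X4):
  P1: X4 <- X10 <- X3 -> X5 -> X6
  P2: X4 <- X10 -> X9 <- X3 -> X5 -> X6
Condition 1 (no descendant of X4 in the set): holds — descendants of X4 are {X6}; none are in {}.
Condition 2 (every backdoor path blocked by {}):
  P1: open — no interior node is in the conditioning set.
  P2: blocked at collider X9 (neither it nor any descendant is in the conditioning set).
{} does not satisfy the backdoor criterion.

No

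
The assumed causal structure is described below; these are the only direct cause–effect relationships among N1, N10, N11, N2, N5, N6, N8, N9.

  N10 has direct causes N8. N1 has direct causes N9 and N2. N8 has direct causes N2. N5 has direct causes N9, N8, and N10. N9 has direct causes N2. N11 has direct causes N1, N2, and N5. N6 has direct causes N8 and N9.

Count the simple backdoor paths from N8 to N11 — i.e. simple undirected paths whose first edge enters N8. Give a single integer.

A backdoor path from N8 to N11 is any simple undirected path whose first edge points into N8 (i.e. leaves N8 via a parent).
Parents of N8: {N2}.
Enumerating:
  P1: N8 <- N2 -> N9 -> N1 -> N11
  P2: N8 <- N2 -> N9 -> N5 -> N11
  P3: N8 <- N2 -> N1 <- N9 -> N5 -> N11
  P4: N8 <- N2 -> N1 -> N11
  P5: N8 <- N2 -> N11
That exhausts the simple backdoor paths. Count: 5.

5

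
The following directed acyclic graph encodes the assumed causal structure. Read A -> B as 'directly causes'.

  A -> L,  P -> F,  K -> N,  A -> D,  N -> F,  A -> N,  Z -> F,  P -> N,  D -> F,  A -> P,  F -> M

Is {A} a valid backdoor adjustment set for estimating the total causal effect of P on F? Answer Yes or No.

Backdoor paths from P to F (paths whose first edge points into P):
  P1: P <- A -> D -> F
  P2: P <- A -> N -> F
Condition 1 (no descendant of P in the set): holds — descendants of P are {F, M, N}; none are in {A}.
Condition 2 (every backdoor path blocked by {A}):
  P1: blocked at fork node A ∈ conditioning set.
  P2: blocked at fork node A ∈ conditioning set.
{A} satisfies the backdoor criterion.

Yes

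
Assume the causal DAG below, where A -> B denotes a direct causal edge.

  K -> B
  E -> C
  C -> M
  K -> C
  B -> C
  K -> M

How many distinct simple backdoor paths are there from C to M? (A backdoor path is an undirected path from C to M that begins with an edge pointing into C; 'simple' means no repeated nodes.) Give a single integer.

2

A backdoor path from C to M is any simple undirected path whose first edge points into C (i.e. leaves C via a parent).
Parents of C: {B, E, K}.
Enumerating:
  P1: C <- K -> M
  P2: C <- B <- K -> M
That exhausts the simple backdoor paths. Count: 2.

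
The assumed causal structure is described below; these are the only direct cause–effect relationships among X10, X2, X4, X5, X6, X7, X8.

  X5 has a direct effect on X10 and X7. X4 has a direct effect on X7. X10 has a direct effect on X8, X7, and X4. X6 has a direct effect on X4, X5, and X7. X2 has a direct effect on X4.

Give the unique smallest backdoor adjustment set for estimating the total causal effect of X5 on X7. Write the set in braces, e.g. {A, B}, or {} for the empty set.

{X6}

Variables eligible for adjustment (non-descendants of X5, excluding X5 and X7): {X2, X6}.
Backdoor paths from X5 to X7:
  P1: X5 <- X6 -> X4 <- X10 -> X7
  P2: X5 <- X6 -> X4 -> X7
  P3: X5 <- X6 -> X7
The empty set is not sufficient: P2 (X5 <- X6 -> X4 -> X7) has no collider blocking it and no conditioned non-collider, so it is open.
Try {X6}:
  P1: blocked at fork node X6 ∈ conditioning set.
  P2: blocked at fork node X6 ∈ conditioning set.
  P3: blocked at fork node X6 ∈ conditioning set.
{X6} contains no descendant of X5 and blocks every backdoor path.
No other singleton works — e.g. {X2} leaves P2 open — so {X6} is the unique smallest valid adjustment set.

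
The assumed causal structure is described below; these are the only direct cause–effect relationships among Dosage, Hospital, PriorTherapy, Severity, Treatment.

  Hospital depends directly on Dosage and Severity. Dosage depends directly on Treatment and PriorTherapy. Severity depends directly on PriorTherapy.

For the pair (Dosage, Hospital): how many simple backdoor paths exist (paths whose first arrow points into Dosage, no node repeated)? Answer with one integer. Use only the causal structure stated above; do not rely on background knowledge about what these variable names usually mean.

A backdoor path from Dosage to Hospital is any simple undirected path whose first edge points into Dosage (i.e. leaves Dosage via a parent).
Parents of Dosage: {PriorTherapy, Treatment}.
Enumerating:
  P1: Dosage <- PriorTherapy -> Severity -> Hospital
That exhausts the simple backdoor paths. Count: 1.

1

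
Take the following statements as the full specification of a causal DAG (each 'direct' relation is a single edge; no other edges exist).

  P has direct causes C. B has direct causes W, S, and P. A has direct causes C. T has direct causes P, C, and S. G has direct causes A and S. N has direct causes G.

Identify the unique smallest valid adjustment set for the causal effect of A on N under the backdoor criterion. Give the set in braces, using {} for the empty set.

{}

Variables eligible for adjustment (non-descendants of A, excluding A and N): {B, C, P, S, T, W}.
Backdoor paths from A to N:
  P1: A <- C -> P -> T <- S -> G -> N
  P2: A <- C -> P -> B <- S -> G -> N
  P3: A <- C -> T <- S -> G -> N
  P4: A <- C -> T <- P -> B <- S -> G -> N
Each backdoor path contains an unconditioned collider, so every path is already blocked with the empty conditioning set:
  P1: blocked at collider T (neither it nor any descendant is in the conditioning set).
  P2: blocked at collider B (neither it nor any descendant is in the conditioning set).
  P3: blocked at collider T (neither it nor any descendant is in the conditioning set).
  P4: blocked at collider T (neither it nor any descendant is in the conditioning set).
The empty set is therefore the unique smallest valid set.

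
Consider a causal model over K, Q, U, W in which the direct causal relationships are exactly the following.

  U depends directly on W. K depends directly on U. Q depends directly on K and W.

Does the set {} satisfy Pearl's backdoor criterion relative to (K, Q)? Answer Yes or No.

No

Backdoor paths from K to Q (paths whose first edge points into K):
  P1: K <- U <- W -> Q
Condition 1 (no descendant of K in the set): holds — descendants of K are {Q}; none are in {}.
Condition 2 (every backdoor path blocked by {}):
  P1: open — no interior node is in the conditioning set.
{} does not satisfy the backdoor criterion.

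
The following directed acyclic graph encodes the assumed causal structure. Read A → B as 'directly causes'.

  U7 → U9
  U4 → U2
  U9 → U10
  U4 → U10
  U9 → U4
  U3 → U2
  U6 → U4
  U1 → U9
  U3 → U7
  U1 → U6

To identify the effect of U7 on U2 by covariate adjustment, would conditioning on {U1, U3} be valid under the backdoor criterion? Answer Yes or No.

Backdoor paths from U7 to U2 (paths whose first edge points into U7):
  P1: U7 <- U3 -> U2
Condition 1 (no descendant of U7 in the set): holds — descendants of U7 are {U10, U2, U4, U9}; none are in {U1, U3}.
Condition 2 (every backdoor path blocked by {U1, U3}):
  P1: blocked at fork node U3 ∈ conditioning set.
{U1, U3} satisfies the backdoor criterion.

Yes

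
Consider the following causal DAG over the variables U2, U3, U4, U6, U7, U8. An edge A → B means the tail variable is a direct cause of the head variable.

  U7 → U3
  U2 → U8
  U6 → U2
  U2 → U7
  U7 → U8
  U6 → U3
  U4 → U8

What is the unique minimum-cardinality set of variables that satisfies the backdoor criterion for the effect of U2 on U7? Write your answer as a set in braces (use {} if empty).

Variables eligible for adjustment (non-descendants of U2, excluding U2 and U7): {U4, U6}.
Backdoor paths from U2 to U7:
  P1: U2 <- U6 -> U3 <- U7
Each backdoor path contains an unconditioned collider, so every path is already blocked with the empty conditioning set:
  P1: blocked at collider U3 (neither it nor any descendant is in the conditioning set).
The empty set is therefore the unique smallest valid set.

{}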